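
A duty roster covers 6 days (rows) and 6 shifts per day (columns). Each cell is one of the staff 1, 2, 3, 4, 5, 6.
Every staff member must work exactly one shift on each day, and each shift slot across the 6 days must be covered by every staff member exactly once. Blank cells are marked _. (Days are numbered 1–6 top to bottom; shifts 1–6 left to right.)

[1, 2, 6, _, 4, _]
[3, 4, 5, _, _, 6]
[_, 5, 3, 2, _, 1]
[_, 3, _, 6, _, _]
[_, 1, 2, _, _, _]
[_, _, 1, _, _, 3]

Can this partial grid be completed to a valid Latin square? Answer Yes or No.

No day or shift among the givens repeats a symbol, and propagating forced cells runs into no contradiction.
One valid completion exists (for instance, 1 2 6 3 4 5 / 3 4 5 1 2 6 / 4 5 3 2 6 1 / 5 3 4 6 1 2 / 6 1 2 5 3 4 / 2 6 1 4 5 3).

Yes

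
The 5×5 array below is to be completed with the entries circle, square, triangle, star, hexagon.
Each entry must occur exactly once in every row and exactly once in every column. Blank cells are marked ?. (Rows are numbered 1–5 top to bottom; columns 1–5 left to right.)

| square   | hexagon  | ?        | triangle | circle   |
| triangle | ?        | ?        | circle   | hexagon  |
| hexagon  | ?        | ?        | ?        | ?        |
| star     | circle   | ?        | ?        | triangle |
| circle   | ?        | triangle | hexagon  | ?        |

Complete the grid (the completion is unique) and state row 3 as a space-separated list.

hexagon triangle circle star square

Row 1, column 3: row 1 has {circle, square, triangle, hexagon} and column 3 has {triangle}, leaving only star.
Row 2, column 3: row 2 has {circle, triangle, hexagon} and column 3 has {triangle, star}, leaving only square.
Row 3, column 3: row 3 has {hexagon} and column 3 has {square, triangle, star}, leaving only circle.
Row 2, column 2: row 2 has {circle, square, triangle, hexagon} and column 2 has {circle, hexagon}, leaving only star.
Row 4, column 3: row 4 has {circle, triangle, star} and column 3 has {circle, square, triangle, star}, leaving only hexagon.
Row 4, column 4: row 4 has {circle, triangle, star, hexagon} and column 4 has {circle, triangle, hexagon}, leaving only square.
Row 3, column 4: row 3 has {circle, hexagon} and column 4 has {circle, square, triangle, hexagon}, leaving only star.
Row 3, column 5: row 3 has {circle, star, hexagon} and column 5 has {circle, triangle, hexagon}, leaving only square.
Row 3, column 2: row 3 has {circle, square, star, hexagon} and column 2 has {circle, star, hexagon}, leaving only triangle.
So row 3 reads: hexagon triangle circle star square.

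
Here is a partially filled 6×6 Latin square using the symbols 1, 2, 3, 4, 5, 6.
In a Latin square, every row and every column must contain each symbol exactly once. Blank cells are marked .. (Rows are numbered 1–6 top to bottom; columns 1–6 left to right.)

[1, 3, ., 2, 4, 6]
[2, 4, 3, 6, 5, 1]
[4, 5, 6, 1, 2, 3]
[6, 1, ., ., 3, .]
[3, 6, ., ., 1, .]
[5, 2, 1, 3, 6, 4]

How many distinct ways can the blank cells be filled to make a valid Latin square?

Row 1, column 3: eliminating its row and column leaves {5}.
Row 4, column 3: eliminating its row and column leaves {2, 4, 5}.
Row 4, column 4: eliminating its row and column leaves {4, 5}.
Row 4, column 6: eliminating its row and column leaves {2, 5}.
Row 5, column 3: eliminating its row and column leaves {2, 4, 5}.
Row 5, column 4: eliminating its row and column leaves {4, 5}.
Row 5, column 6: eliminating its row and column leaves {2, 5}.
Enumerating the assignments across these blanks that avoid any row or column repeat gives 2 completions.

2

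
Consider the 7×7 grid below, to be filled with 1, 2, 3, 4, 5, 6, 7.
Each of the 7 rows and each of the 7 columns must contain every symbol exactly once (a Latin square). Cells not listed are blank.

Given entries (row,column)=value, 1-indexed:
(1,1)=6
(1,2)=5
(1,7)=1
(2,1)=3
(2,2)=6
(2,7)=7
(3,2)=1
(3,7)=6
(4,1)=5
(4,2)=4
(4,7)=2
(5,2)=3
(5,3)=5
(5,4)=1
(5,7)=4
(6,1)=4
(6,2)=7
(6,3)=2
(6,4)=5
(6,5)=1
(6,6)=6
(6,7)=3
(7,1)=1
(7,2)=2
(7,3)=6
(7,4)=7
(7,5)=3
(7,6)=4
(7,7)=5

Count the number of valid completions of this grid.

Row 1, column 3: eliminating its row and column leaves {3, 4, 7}.
Row 1, column 4: eliminating its row and column leaves {2, 3, 4}.
Row 1, column 5: eliminating its row and column leaves {2, 4, 7}.
Row 1, column 6: eliminating its row and column leaves {2, 3, 7}.
Row 2, column 3: eliminating its row and column leaves {1, 4}.
Row 2, column 4: eliminating its row and column leaves {2, 4}.
Row 2, column 5: eliminating its row and column leaves {2, 4, 5}.
Row 2, column 6: eliminating its row and column leaves {1, 2, 5}.
Row 3, column 1: eliminating its row and column leaves {2, 7}.
Row 3, column 3: eliminating its row and column leaves {3, 4, 7}.
Row 3, column 4: eliminating its row and column leaves {2, 3, 4}.
Row 3, column 5: eliminating its row and column leaves {2, 4, 5, 7}.
Row 3, column 6: eliminating its row and column leaves {2, 3, 5, 7}.
Row 4, column 3: eliminating its row and column leaves {1, 3, 7}.
Row 4, column 4: eliminating its row and column leaves {3, 6}.
Row 4, column 5: eliminating its row and column leaves {6, 7}.
Row 4, column 6: eliminating its row and column leaves {1, 3, 7}.
Row 5, column 1: eliminating its row and column leaves {2, 7}.
Row 5, column 5: eliminating its row and column leaves {2, 6, 7}.
Row 5, column 6: eliminating its row and column leaves {2, 7}.
Enumerating the assignments across these blanks that avoid any row or column repeat gives 9 completions.

9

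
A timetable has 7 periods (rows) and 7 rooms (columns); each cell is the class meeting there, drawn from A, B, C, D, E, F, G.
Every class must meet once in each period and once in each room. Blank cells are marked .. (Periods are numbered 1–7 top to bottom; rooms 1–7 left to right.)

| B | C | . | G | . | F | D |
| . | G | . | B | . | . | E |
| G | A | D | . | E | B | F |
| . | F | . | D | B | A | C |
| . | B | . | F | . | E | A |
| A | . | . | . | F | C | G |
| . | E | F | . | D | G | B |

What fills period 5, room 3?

Period 1, room 5: period 1 has {B, C, D, F, G} and room 5 has {B, D, E, F}, leaving only A.
Period 1, room 3: period 1 has {A, B, C, D, F, G} and room 3 has {D, F}, leaving only E.
Period 2, room 5: period 2 has {B, E, G} and room 5 has {A, B, D, E, F}, leaving only C.
Period 2, room 3: period 2 has {B, C, E, G} and room 3 has {D, E, F}, leaving only A.
Period 2, room 6: period 2 has {A, B, C, E, G} and room 6 has {A, B, C, E, F, G}, leaving only D.
Period 2, room 1: period 2 has {A, B, C, D, E, G} and room 1 has {A, B, G}, leaving only F.
Period 3, room 4: period 3 has {A, B, D, E, F, G} and room 4 has {B, D, F, G}, leaving only C.
Period 4, room 1: period 4 has {A, B, C, D, F} and room 1 has {A, B, F, G}, leaving only E.
Period 4, room 3: period 4 has {A, B, C, D, E, F} and room 3 has {A, D, E, F}, leaving only G.
Period 5 already has {A, B, E, F} and room 3 already has {A, D, E, F, G}, so period 5, room 3 must be C.

C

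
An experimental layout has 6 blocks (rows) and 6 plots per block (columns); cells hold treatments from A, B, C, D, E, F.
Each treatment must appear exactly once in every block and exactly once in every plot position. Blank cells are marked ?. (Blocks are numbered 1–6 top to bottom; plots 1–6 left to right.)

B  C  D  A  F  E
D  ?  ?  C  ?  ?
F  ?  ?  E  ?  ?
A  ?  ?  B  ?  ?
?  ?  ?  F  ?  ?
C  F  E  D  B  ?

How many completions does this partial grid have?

Block 2, plot 2: eliminating its block and plot leaves {A, B, E}.
Block 2, plot 3: eliminating its block and plot leaves {A, B, F}.
Block 2, plot 5: eliminating its block and plot leaves {A, E}.
Block 2, plot 6: eliminating its block and plot leaves {A, B, F}.
Block 3, plot 2: eliminating its block and plot leaves {A, B, D}.
Block 3, plot 3: eliminating its block and plot leaves {A, B, C}.
Block 3, plot 5: eliminating its block and plot leaves {A, C, D}.
Block 3, plot 6: eliminating its block and plot leaves {A, B, C, D}.
Block 4, plot 2: eliminating its block and plot leaves {D, E}.
Block 4, plot 3: eliminating its block and plot leaves {C, F}.
Block 4, plot 5: eliminating its block and plot leaves {C, D, E}.
Block 4, plot 6: eliminating its block and plot leaves {C, D, F}.
Block 5, plot 1: eliminating its block and plot leaves {E}.
Block 5, plot 2: eliminating its block and plot leaves {A, B, D, E}.
Block 5, plot 3: eliminating its block and plot leaves {A, B, C}.
Block 5, plot 5: eliminating its block and plot leaves {A, C, D, E}.
Block 5, plot 6: eliminating its block and plot leaves {A, B, C, D}.
Block 6, plot 6: eliminating its block and plot leaves {A}.
Enumerating the assignments across these blanks that avoid any block or plot repeat gives 20 completions.

20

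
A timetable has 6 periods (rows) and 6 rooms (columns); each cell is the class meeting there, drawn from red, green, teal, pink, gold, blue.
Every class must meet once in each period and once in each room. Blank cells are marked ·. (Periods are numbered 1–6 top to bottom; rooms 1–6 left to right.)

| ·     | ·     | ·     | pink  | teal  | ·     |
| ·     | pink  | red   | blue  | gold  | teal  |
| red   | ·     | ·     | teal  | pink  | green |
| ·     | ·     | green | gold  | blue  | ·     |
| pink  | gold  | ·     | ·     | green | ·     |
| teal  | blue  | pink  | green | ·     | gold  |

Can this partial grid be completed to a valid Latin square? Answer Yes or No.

No

Period 3, room 2: period 3 together with room 2 already contain {red, green, teal, pink, gold, blue} — every symbol — so nothing can go there. The grid has no valid completion.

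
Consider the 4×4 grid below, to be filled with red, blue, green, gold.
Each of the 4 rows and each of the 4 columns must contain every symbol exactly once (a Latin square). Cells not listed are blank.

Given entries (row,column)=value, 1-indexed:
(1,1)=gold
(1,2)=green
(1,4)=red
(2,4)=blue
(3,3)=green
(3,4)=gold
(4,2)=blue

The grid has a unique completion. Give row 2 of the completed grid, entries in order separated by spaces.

Row 1, column 3: row 1 has {red, green, gold} and column 3 has {green}, leaving only blue.
Row 3, column 2: row 3 has {green, gold} and column 2 has {blue, green}, leaving only red.
Row 2, column 2: row 2 has {blue} and column 2 has {red, blue, green}, leaving only gold.
Row 2, column 3: row 2 has {blue, gold} and column 3 has {blue, green}, leaving only red.
Row 2, column 1: row 2 has {red, blue, gold} and column 1 has {gold}, leaving only green.
So row 2 reads: green gold red blue.

green gold red blue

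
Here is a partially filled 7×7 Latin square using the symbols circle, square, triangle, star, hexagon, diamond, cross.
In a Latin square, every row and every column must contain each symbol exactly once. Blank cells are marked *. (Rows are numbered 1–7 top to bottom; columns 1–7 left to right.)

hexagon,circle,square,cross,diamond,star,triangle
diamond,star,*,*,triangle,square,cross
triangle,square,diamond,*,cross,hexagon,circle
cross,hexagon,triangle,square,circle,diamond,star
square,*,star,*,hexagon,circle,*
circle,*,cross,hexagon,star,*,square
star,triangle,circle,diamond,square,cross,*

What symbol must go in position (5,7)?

Row 5 already has {circle, square, star, hexagon} and column 7 already has {circle, square, triangle, star, cross}, so row 5, column 7 must be diamond.

diamond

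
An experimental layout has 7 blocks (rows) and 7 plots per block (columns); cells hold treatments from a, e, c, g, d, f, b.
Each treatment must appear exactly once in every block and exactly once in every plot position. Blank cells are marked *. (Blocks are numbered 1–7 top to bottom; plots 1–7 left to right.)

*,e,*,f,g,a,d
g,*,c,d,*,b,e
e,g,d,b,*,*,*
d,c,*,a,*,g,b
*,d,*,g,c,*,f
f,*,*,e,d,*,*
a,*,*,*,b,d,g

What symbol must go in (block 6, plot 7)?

Block 1, plot 3: block 1 has {a, e, g, d, f} and plot 3 has {c, d}, leaving only b.
Block 1, plot 1: block 1 has {a, e, g, d, f, b} and plot 1 has {a, e, g, d, f}, leaving only c.
Block 5, plot 1: block 5 has {c, g, d, f} and plot 1 has {a, e, c, g, d, f}, leaving only b.
Block 5, plot 6: block 5 has {c, g, d, f, b} and plot 6 has {a, g, d, b}, leaving only e.
Block 5, plot 3: block 5 has {e, c, g, d, f, b} and plot 3 has {c, d, b}, leaving only a.
Block 6, plot 3: block 6 has {e, d, f} and plot 3 has {a, c, d, b}, leaving only g.
Block 6, plot 6: block 6 has {e, g, d, f} and plot 6 has {a, e, g, d, b}, leaving only c.
Block 6 already has {e, c, g, d, f} and plot 7 already has {e, g, d, f, b}, so block 6, plot 7 must be a.

a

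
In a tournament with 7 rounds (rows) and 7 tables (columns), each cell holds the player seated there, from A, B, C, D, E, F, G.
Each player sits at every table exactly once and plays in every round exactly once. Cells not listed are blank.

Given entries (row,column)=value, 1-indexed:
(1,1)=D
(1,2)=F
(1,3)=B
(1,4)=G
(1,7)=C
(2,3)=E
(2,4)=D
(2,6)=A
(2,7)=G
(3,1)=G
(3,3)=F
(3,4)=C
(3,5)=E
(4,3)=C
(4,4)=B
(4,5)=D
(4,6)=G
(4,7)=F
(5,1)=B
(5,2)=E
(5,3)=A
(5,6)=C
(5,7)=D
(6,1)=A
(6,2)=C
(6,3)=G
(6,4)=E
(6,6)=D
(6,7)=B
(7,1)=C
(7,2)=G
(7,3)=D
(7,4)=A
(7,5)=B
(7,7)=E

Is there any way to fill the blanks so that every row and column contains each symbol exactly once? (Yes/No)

Yes

No round or table among the givens repeats a symbol, and propagating forced cells runs into no contradiction.
One valid completion exists (for instance, D F B G A E C / F B E D C A G / G D F C E B A / E A C B D G F / B E A F G C D / A C G E F D B / C G D A B F E).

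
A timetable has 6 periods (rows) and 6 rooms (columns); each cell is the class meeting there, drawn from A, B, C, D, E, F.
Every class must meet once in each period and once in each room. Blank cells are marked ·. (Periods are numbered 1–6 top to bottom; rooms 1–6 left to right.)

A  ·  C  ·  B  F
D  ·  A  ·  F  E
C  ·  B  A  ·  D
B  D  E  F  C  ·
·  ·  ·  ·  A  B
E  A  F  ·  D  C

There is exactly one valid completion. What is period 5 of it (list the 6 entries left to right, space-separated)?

Period 5, room 1: period 5 has {A, B} and room 1 has {A, B, C, D, E}, leaving only F.
Period 5, room 3: period 5 has {A, B, F} and room 3 has {A, B, C, E, F}, leaving only D.
Period 1, room 2: period 1 has {A, B, C, F} and room 2 has {A, D}, leaving only E.
Period 5, room 2: period 5 has {A, B, D, F} and room 2 has {A, D, E}, leaving only C.
Period 5, room 4: period 5 has {A, B, C, D, F} and room 4 has {A, F}, leaving only E.
So period 5 reads: F C D E A B.

F C D E A B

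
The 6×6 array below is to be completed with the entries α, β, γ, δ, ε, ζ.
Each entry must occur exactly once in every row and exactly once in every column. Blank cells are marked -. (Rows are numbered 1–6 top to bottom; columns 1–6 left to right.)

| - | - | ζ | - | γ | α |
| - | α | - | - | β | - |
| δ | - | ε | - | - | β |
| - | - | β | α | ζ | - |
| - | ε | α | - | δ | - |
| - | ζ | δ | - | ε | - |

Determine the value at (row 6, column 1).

α

Row 2, column 3: row 2 has {α, β} and column 3 has {α, β, δ, ε, ζ}, leaving only γ.
Row 3, column 2: row 3 has {β, δ, ε} and column 2 has {α, ε, ζ}, leaving only γ.
Row 3, column 4: row 3 has {β, γ, δ, ε} and column 4 has {α}, leaving only ζ.
Row 3, column 5: row 3 has {β, γ, δ, ε, ζ} and column 5 has {β, γ, δ, ε, ζ}, leaving only α.
Row 4, column 2: row 4 has {α, β, ζ} and column 2 has {α, γ, ε, ζ}, leaving only δ.
Row 1, column 2: row 1 has {α, γ, ζ} and column 2 has {α, γ, δ, ε, ζ}, leaving only β.
Row 1, column 1: row 1 has {α, β, γ, ζ} and column 1 has {δ}, leaving only ε.
Row 1, column 4: row 1 has {α, β, γ, ε, ζ} and column 4 has {α, ζ}, leaving only δ.
Row 2, column 1: row 2 has {α, β, γ} and column 1 has {δ, ε}, leaving only ζ.
Row 2, column 4: row 2 has {α, β, γ, ζ} and column 4 has {α, δ, ζ}, leaving only ε.
Row 2, column 6: row 2 has {α, β, γ, ε, ζ} and column 6 has {α, β}, leaving only δ.
Row 4, column 1: row 4 has {α, β, δ, ζ} and column 1 has {δ, ε, ζ}, leaving only γ.
Row 4, column 6: row 4 has {α, β, γ, δ, ζ} and column 6 has {α, β, δ}, leaving only ε.
Row 5, column 1: row 5 has {α, δ, ε} and column 1 has {γ, δ, ε, ζ}, leaving only β.
Row 6 already has {δ, ε, ζ} and column 1 already has {β, γ, δ, ε, ζ}, so row 6, column 1 must be α.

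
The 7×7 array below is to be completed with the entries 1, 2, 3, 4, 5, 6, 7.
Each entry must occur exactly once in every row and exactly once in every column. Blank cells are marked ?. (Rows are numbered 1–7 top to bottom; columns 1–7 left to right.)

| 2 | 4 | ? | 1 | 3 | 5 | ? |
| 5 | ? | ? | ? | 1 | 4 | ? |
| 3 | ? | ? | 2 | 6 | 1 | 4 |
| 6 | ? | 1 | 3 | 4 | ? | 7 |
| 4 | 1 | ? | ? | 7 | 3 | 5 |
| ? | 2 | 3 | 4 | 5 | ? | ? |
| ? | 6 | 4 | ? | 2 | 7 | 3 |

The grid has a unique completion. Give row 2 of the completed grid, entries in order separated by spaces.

Row 1, column 7: row 1 has {1, 2, 3, 4, 5} and column 7 has {3, 4, 5, 7}, leaving only 6.
Row 2, column 7: row 2 has {1, 4, 5} and column 7 has {3, 4, 5, 6, 7}, leaving only 2.
Row 1, column 3: row 1 has {1, 2, 3, 4, 5, 6} and column 3 has {1, 3, 4}, leaving only 7.
Row 2, column 3: row 2 has {1, 2, 4, 5} and column 3 has {1, 3, 4, 7}, leaving only 6.
Row 2, column 4: row 2 has {1, 2, 4, 5, 6} and column 4 has {1, 2, 3, 4}, leaving only 7.
Row 2, column 2: row 2 has {1, 2, 4, 5, 6, 7} and column 2 has {1, 2, 4, 6}, leaving only 3.
So row 2 reads: 5 3 6 7 1 4 2.

5 3 6 7 1 4 2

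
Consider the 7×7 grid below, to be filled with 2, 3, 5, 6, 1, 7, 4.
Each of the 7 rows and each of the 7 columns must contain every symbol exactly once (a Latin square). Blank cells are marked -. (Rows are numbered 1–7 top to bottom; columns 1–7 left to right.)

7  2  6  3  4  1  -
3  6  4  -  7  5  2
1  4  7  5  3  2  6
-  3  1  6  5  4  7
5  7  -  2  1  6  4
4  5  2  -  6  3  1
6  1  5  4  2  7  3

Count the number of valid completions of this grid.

1

Row 1, column 7: eliminating its row and column leaves {5}.
Row 2, column 4: eliminating its row and column leaves {1}.
Row 4, column 1: eliminating its row and column leaves {2}.
Row 5, column 3: eliminating its row and column leaves {3}.
Row 6, column 4: eliminating its row and column leaves {7}.
Only one assignment across all blanks avoids any row or column repeat, giving 1 completion.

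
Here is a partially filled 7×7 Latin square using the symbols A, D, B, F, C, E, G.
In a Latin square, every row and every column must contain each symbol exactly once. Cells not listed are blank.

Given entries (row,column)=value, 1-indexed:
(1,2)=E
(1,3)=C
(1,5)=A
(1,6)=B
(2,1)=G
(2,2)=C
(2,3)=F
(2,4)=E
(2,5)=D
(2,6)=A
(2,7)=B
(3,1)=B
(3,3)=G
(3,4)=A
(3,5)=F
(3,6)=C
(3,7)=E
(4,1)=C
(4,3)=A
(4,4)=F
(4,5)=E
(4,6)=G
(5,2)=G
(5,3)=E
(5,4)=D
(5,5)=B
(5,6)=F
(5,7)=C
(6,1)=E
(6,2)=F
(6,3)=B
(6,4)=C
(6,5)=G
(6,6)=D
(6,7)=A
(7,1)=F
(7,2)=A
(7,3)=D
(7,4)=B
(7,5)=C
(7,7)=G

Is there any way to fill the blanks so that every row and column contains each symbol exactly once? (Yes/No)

No row or column among the givens repeats a symbol, and propagating forced cells runs into no contradiction.
One valid completion exists (for instance, D E C G A B F / G C F E D A B / B D G A F C E / C B A F E G D / A G E D B F C / E F B C G D A / F A D B C E G).

Yes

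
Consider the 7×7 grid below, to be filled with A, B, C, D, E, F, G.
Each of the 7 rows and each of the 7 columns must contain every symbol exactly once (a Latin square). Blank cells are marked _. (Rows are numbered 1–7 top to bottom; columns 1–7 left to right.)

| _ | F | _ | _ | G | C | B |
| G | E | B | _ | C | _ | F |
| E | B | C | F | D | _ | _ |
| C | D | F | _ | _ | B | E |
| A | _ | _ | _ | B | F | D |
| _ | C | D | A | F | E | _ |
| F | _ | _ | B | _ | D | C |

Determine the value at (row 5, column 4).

Row 1, column 1: row 1 has {B, C, F, G} and column 1 has {A, C, E, F, G}, leaving only D.
Row 1, column 4: row 1 has {B, C, D, F, G} and column 4 has {A, B, F}, leaving only E.
Row 1, column 3: row 1 has {B, C, D, E, F, G} and column 3 has {B, C, D, F}, leaving only A.
Row 2, column 4: row 2 has {B, C, E, F, G} and column 4 has {A, B, E, F}, leaving only D.
Row 2, column 6: row 2 has {B, C, D, E, F, G} and column 6 has {B, C, D, E, F}, leaving only A.
Row 3, column 6: row 3 has {B, C, D, E, F} and column 6 has {A, B, C, D, E, F}, leaving only G.
Row 3, column 7: row 3 has {B, C, D, E, F, G} and column 7 has {B, C, D, E, F}, leaving only A.
Row 4, column 4: row 4 has {B, C, D, E, F} and column 4 has {A, B, D, E, F}, leaving only G.
Row 5 already has {A, B, D, F} and column 4 already has {A, B, D, E, F, G}, so row 5, column 4 must be C.

C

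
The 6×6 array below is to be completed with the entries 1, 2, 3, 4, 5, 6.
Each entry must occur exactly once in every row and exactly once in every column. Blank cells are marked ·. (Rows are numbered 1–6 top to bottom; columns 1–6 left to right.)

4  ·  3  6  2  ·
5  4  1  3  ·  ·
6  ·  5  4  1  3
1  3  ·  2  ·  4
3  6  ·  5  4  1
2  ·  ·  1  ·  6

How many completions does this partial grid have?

1

Row 1, column 2: eliminating its row and column leaves {1, 5}.
Row 1, column 6: eliminating its row and column leaves {5}.
Row 2, column 5: eliminating its row and column leaves {6}.
Row 2, column 6: eliminating its row and column leaves {2}.
Row 3, column 2: eliminating its row and column leaves {2}.
Row 4, column 3: eliminating its row and column leaves {6}.
Row 4, column 5: eliminating its row and column leaves {5, 6}.
Row 5, column 3: eliminating its row and column leaves {2}.
Row 6, column 2: eliminating its row and column leaves {5}.
Row 6, column 3: eliminating its row and column leaves {4}.
Row 6, column 5: eliminating its row and column leaves {3, 5}.
Only one assignment across all blanks avoids any row or column repeat, giving 1 completion.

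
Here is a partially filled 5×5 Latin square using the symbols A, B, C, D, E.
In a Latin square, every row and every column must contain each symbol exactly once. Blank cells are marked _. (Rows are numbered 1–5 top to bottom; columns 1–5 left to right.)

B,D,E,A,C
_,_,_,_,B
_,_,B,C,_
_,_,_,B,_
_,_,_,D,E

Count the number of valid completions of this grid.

Row 2, column 1: eliminating its row and column leaves {A, C, D, E}.
Row 2, column 2: eliminating its row and column leaves {A, C, E}.
Row 2, column 3: eliminating its row and column leaves {A, C, D}.
Row 2, column 4: eliminating its row and column leaves {E}.
Row 3, column 1: eliminating its row and column leaves {A, D, E}.
Row 3, column 2: eliminating its row and column leaves {A, E}.
Row 3, column 5: eliminating its row and column leaves {A, D}.
Row 4, column 1: eliminating its row and column leaves {A, C, D, E}.
Row 4, column 2: eliminating its row and column leaves {A, C, E}.
Row 4, column 3: eliminating its row and column leaves {A, C, D}.
Row 4, column 5: eliminating its row and column leaves {A, D}.
Row 5, column 1: eliminating its row and column leaves {A, C}.
Row 5, column 2: eliminating its row and column leaves {A, B, C}.
Row 5, column 3: eliminating its row and column leaves {A, C}.
Enumerating the assignments across these blanks that avoid any row or column repeat gives 5 completions.

5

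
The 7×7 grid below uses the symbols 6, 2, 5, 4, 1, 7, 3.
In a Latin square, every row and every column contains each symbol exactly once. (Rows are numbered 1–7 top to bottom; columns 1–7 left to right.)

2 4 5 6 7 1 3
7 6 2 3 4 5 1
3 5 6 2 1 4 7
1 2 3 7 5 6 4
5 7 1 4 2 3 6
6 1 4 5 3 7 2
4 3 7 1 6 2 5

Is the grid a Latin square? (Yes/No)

Yes

Each row is a permutation of the 7 symbols, and so is each column.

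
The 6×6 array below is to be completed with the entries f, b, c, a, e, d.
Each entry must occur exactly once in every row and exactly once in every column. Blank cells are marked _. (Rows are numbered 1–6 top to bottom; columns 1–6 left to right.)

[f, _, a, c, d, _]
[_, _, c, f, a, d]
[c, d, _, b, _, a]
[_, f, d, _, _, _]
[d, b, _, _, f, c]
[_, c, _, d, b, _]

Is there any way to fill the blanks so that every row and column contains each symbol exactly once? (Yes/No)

No

Row 1, column 2: row 1 has {f, c, a, d} and column 2 has {f, b, c, d}, so it must be e.
Now row 2, column 2: row 2 together with column 2 already contain {f, b, c, a, e, d} — every symbol — so nothing can go there. The grid has no valid completion.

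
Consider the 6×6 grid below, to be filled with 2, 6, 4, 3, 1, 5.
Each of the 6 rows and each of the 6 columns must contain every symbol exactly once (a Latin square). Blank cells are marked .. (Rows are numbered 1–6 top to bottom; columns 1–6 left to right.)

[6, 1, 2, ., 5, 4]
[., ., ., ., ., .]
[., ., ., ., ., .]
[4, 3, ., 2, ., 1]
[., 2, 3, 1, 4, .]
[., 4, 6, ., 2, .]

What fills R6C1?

Row 1, column 4: row 1 has {2, 6, 4, 1, 5} and column 4 has {2, 1}, leaving only 3.
Row 4, column 3: row 4 has {2, 4, 3, 1} and column 3 has {2, 6, 3}, leaving only 5.
Row 4, column 5: row 4 has {2, 4, 3, 1, 5} and column 5 has {2, 4, 5}, leaving only 6.
Row 5, column 1: row 5 has {2, 4, 3, 1} and column 1 has {6, 4}, leaving only 5.
Row 5, column 6: row 5 has {2, 4, 3, 1, 5} and column 6 has {4, 1}, leaving only 6.
Row 6, column 4: row 6 has {2, 6, 4} and column 4 has {2, 3, 1}, leaving only 5.
Row 6, column 6: row 6 has {2, 6, 4, 5} and column 6 has {6, 4, 1}, leaving only 3.
Row 6 already has {2, 6, 4, 3, 5} and column 1 already has {6, 4, 5}, so row 6, column 1 must be 1.

1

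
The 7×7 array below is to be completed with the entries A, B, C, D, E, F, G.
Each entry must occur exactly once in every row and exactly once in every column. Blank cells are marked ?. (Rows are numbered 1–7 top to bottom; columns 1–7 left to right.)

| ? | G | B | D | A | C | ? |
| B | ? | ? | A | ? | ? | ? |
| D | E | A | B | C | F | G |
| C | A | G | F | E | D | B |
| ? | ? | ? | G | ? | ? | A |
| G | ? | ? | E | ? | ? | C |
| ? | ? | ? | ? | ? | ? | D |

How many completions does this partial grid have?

11

Row 1, column 1: eliminating its row and column leaves {E, F}.
Row 1, column 7: eliminating its row and column leaves {E, F}.
Row 2, column 2: eliminating its row and column leaves {C, D, F}.
Row 2, column 3: eliminating its row and column leaves {C, D, E, F}.
Row 2, column 5: eliminating its row and column leaves {D, F, G}.
Row 2, column 6: eliminating its row and column leaves {E, G}.
Row 2, column 7: eliminating its row and column leaves {E, F}.
Row 5, column 1: eliminating its row and column leaves {E, F}.
Row 5, column 2: eliminating its row and column leaves {B, C, D, F}.
Row 5, column 3: eliminating its row and column leaves {C, D, E, F}.
Row 5, column 5: eliminating its row and column leaves {B, D, F}.
Row 5, column 6: eliminating its row and column leaves {B, E}.
Row 6, column 2: eliminating its row and column leaves {B, D, F}.
Row 6, column 3: eliminating its row and column leaves {D, F}.
Row 6, column 5: eliminating its row and column leaves {B, D, F}.
Row 6, column 6: eliminating its row and column leaves {A, B}.
Row 7, column 1: eliminating its row and column leaves {A, E, F}.
Row 7, column 2: eliminating its row and column leaves {B, C, F}.
Row 7, column 3: eliminating its row and column leaves {C, E, F}.
Row 7, column 4: eliminating its row and column leaves {C}.
Row 7, column 5: eliminating its row and column leaves {B, F, G}.
Row 7, column 6: eliminating its row and column leaves {A, B, E, G}.
Enumerating the assignments across these blanks that avoid any row or column repeat gives 11 completions.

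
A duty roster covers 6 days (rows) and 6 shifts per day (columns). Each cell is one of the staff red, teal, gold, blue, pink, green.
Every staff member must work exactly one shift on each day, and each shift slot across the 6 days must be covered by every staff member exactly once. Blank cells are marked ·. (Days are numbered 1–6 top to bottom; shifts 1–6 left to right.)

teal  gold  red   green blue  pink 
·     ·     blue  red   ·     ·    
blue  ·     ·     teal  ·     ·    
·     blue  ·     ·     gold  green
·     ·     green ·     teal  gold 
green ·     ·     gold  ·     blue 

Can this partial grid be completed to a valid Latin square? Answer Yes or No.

Yes

No day or shift among the givens repeats a symbol, and propagating forced cells runs into no contradiction.
One valid completion exists (for instance, teal gold red green blue pink / gold pink blue red green teal / blue green gold teal pink red / red blue teal pink gold green / pink red green blue teal gold / green teal pink gold red blue).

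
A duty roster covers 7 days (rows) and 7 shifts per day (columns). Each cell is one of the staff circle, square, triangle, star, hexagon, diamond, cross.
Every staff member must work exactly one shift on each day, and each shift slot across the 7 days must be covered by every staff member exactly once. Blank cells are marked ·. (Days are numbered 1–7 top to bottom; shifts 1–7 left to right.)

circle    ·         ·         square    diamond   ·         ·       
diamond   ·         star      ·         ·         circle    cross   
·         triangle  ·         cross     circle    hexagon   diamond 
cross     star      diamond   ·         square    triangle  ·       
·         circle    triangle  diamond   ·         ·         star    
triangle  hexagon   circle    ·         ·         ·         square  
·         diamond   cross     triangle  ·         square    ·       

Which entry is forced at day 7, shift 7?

Day 1, shift 2: day 1 has {circle, square, diamond} and shift 2 has {circle, triangle, star, hexagon, diamond}, leaving only cross.
Day 1, shift 3: day 1 has {circle, square, diamond, cross} and shift 3 has {circle, triangle, star, diamond, cross}, leaving only hexagon.
Day 1, shift 6: day 1 has {circle, square, hexagon, diamond, cross} and shift 6 has {circle, square, triangle, hexagon}, leaving only star.
Day 1, shift 7: day 1 has {circle, square, star, hexagon, diamond, cross} and shift 7 has {square, star, diamond, cross}, leaving only triangle.
Day 2, shift 2: day 2 has {circle, star, diamond, cross} and shift 2 has {circle, triangle, star, hexagon, diamond, cross}, leaving only square.
Day 2, shift 4: day 2 has {circle, square, star, diamond, cross} and shift 4 has {square, triangle, diamond, cross}, leaving only hexagon.
Day 2, shift 5: day 2 has {circle, square, star, hexagon, diamond, cross} and shift 5 has {circle, square, diamond}, leaving only triangle.
Day 3, shift 3: day 3 has {circle, triangle, hexagon, diamond, cross} and shift 3 has {circle, triangle, star, hexagon, diamond, cross}, leaving only square.
Day 3, shift 1: day 3 has {circle, square, triangle, hexagon, diamond, cross} and shift 1 has {circle, triangle, diamond, cross}, leaving only star.
Day 4, shift 4: day 4 has {square, triangle, star, diamond, cross} and shift 4 has {square, triangle, hexagon, diamond, cross}, leaving only circle.
Day 4, shift 7: day 4 has {circle, square, triangle, star, diamond, cross} and shift 7 has {square, triangle, star, diamond, cross}, leaving only hexagon.
Day 7 already has {square, triangle, diamond, cross} and shift 7 already has {square, triangle, star, hexagon, diamond, cross}, so day 7, shift 7 must be circle.

circle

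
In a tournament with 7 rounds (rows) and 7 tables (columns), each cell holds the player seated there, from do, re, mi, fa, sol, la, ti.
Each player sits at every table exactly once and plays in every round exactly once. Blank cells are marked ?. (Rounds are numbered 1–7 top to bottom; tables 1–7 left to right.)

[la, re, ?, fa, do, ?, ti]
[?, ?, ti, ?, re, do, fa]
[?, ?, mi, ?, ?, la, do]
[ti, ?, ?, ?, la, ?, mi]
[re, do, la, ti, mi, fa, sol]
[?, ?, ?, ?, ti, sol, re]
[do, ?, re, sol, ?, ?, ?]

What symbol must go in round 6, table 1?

mi

Round 1, table 3: round 1 has {do, re, fa, la, ti} and table 3 has {re, mi, la, ti}, leaving only sol.
Round 1, table 6: round 1 has {do, re, fa, sol, la, ti} and table 6 has {do, fa, sol, la}, leaving only mi.
Round 3, table 4: round 3 has {do, mi, la} and table 4 has {fa, sol, ti}, leaving only re.
Round 4, table 4: round 4 has {mi, la, ti} and table 4 has {re, fa, sol, ti}, leaving only do.
Round 4, table 3: round 4 has {do, mi, la, ti} and table 3 has {re, mi, sol, la, ti}, leaving only fa.
Round 4, table 2: round 4 has {do, mi, fa, la, ti} and table 2 has {do, re}, leaving only sol.
Round 4, table 6: round 4 has {do, mi, fa, sol, la, ti} and table 6 has {do, mi, fa, sol, la}, leaving only re.
Round 6, table 3: round 6 has {re, sol, ti} and table 3 has {re, mi, fa, sol, la, ti}, leaving only do.
Round 7, table 5: round 7 has {do, re, sol} and table 5 has {do, re, mi, la, ti}, leaving only fa.
Round 3, table 5: round 3 has {do, re, mi, la} and table 5 has {do, re, mi, fa, la, ti}, leaving only sol.
Round 3, table 1: round 3 has {do, re, mi, sol, la} and table 1 has {do, re, la, ti}, leaving only fa.
Round 6 already has {do, re, sol, ti} and table 1 already has {do, re, fa, la, ti}, so round 6, table 1 must be mi.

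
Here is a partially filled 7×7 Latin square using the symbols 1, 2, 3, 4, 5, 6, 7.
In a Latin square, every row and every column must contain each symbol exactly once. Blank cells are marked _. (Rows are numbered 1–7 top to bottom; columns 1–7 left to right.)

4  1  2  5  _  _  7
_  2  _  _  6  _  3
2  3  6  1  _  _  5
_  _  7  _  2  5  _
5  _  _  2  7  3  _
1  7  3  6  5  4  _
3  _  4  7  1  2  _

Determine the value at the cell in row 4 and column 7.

Row 1, column 5: row 1 has {1, 2, 4, 5, 7} and column 5 has {1, 2, 5, 6, 7}, leaving only 3.
Row 1, column 6: row 1 has {1, 2, 3, 4, 5, 7} and column 6 has {2, 3, 4, 5}, leaving only 6.
Row 2, column 1: row 2 has {2, 3, 6} and column 1 has {1, 2, 3, 4, 5}, leaving only 7.
Row 2, column 4: row 2 has {2, 3, 6, 7} and column 4 has {1, 2, 5, 6, 7}, leaving only 4.
Row 2, column 6: row 2 has {2, 3, 4, 6, 7} and column 6 has {2, 3, 4, 5, 6}, leaving only 1.
Row 2, column 3: row 2 has {1, 2, 3, 4, 6, 7} and column 3 has {2, 3, 4, 6, 7}, leaving only 5.
Row 3, column 5: row 3 has {1, 2, 3, 5, 6} and column 5 has {1, 2, 3, 5, 6, 7}, leaving only 4.
Row 3, column 6: row 3 has {1, 2, 3, 4, 5, 6} and column 6 has {1, 2, 3, 4, 5, 6}, leaving only 7.
Row 4, column 1: row 4 has {2, 5, 7} and column 1 has {1, 2, 3, 4, 5, 7}, leaving only 6.
Row 4, column 2: row 4 has {2, 5, 6, 7} and column 2 has {1, 2, 3, 7}, leaving only 4.
Row 4 already has {2, 4, 5, 6, 7} and column 7 already has {3, 5, 7}, so row 4, column 7 must be 1.

1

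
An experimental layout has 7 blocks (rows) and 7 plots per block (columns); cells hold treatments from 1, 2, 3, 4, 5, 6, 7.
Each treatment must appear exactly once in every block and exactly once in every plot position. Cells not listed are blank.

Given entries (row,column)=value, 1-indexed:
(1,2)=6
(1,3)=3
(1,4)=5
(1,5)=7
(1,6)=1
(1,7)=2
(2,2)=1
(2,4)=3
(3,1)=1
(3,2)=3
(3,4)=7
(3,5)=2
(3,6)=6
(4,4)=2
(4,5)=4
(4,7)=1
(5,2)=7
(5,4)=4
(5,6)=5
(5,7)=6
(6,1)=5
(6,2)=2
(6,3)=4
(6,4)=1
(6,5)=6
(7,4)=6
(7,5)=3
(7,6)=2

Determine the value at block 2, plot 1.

Block 1, plot 1: block 1 has {1, 2, 3, 5, 6, 7} and plot 1 has {1, 5}, leaving only 4.
Block 2, plot 5: block 2 has {1, 3} and plot 5 has {2, 3, 4, 6, 7}, leaving only 5.
Block 3, plot 3: block 3 has {1, 2, 3, 6, 7} and plot 3 has {3, 4}, leaving only 5.
Block 3, plot 7: block 3 has {1, 2, 3, 5, 6, 7} and plot 7 has {1, 2, 6}, leaving only 4.
Block 2, plot 7: block 2 has {1, 3, 5} and plot 7 has {1, 2, 4, 6}, leaving only 7.
Block 2, plot 6: block 2 has {1, 3, 5, 7} and plot 6 has {1, 2, 5, 6}, leaving only 4.
Block 4, plot 2: block 4 has {1, 2, 4} and plot 2 has {1, 2, 3, 6, 7}, leaving only 5.
Block 5, plot 5: block 5 has {4, 5, 6, 7} and plot 5 has {2, 3, 4, 5, 6, 7}, leaving only 1.
Block 5, plot 3: block 5 has {1, 4, 5, 6, 7} and plot 3 has {3, 4, 5}, leaving only 2.
Block 2, plot 3: block 2 has {1, 3, 4, 5, 7} and plot 3 has {2, 3, 4, 5}, leaving only 6.
Block 2 already has {1, 3, 4, 5, 6, 7} and plot 1 already has {1, 4, 5}, so block 2, plot 1 must be 2.

2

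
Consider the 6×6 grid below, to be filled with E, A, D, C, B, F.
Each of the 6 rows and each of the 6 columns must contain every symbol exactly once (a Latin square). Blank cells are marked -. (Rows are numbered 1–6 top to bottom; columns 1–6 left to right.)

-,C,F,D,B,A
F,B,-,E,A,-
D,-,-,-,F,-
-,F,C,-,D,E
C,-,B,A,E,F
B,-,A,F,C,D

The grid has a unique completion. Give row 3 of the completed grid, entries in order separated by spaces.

D A E C F B

Row 3, column 3: row 3 has {D, F} and column 3 has {A, C, B, F}, leaving only E.
Row 3, column 2: row 3 has {E, D, F} and column 2 has {C, B, F}, leaving only A.
Row 1, column 1: row 1 has {A, D, C, B, F} and column 1 has {D, C, B, F}, leaving only E.
Row 2, column 3: row 2 has {E, A, B, F} and column 3 has {E, A, C, B, F}, leaving only D.
Row 2, column 6: row 2 has {E, A, D, B, F} and column 6 has {E, A, D, F}, leaving only C.
Row 3, column 6: row 3 has {E, A, D, F} and column 6 has {E, A, D, C, F}, leaving only B.
Row 3, column 4: row 3 has {E, A, D, B, F} and column 4 has {E, A, D, F}, leaving only C.
So row 3 reads: D A E C F B.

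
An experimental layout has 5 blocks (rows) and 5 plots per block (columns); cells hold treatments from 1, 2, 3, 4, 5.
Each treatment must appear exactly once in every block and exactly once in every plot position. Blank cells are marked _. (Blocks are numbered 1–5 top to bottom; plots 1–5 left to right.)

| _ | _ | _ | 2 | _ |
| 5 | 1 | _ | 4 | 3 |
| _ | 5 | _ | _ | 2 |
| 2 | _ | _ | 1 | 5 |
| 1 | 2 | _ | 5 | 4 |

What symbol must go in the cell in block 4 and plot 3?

Block 1, plot 5: block 1 has {2} and plot 5 has {2, 3, 4, 5}, leaving only 1.
Block 2, plot 3: block 2 has {1, 3, 4, 5} and plot 3 has {}, leaving only 2.
Block 3, plot 4: block 3 has {2, 5} and plot 4 has {1, 2, 4, 5}, leaving only 3.
Block 3, plot 1: block 3 has {2, 3, 5} and plot 1 has {1, 2, 5}, leaving only 4.
Block 1, plot 1: block 1 has {1, 2} and plot 1 has {1, 2, 4, 5}, leaving only 3.
Block 1, plot 2: block 1 has {1, 2, 3} and plot 2 has {1, 2, 5}, leaving only 4.
Block 1, plot 3: block 1 has {1, 2, 3, 4} and plot 3 has {2}, leaving only 5.
Block 3, plot 3: block 3 has {2, 3, 4, 5} and plot 3 has {2, 5}, leaving only 1.
Block 4, plot 2: block 4 has {1, 2, 5} and plot 2 has {1, 2, 4, 5}, leaving only 3.
Block 4 already has {1, 2, 3, 5} and plot 3 already has {1, 2, 5}, so block 4, plot 3 must be 4.

4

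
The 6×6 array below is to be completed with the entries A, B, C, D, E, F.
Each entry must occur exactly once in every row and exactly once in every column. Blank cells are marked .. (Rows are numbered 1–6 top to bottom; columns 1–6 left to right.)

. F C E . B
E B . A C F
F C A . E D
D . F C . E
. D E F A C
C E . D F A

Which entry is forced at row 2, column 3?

Row 2 already has {A, B, C, E, F} and column 3 already has {A, C, E, F}, so row 2, column 3 must be D.

D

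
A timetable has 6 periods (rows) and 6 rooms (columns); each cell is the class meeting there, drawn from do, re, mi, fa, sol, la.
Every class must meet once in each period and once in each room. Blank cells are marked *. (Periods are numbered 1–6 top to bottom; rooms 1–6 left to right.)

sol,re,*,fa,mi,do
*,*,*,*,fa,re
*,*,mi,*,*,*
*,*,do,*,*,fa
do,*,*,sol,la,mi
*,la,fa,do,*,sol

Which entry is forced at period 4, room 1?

Period 1, room 3: period 1 has {do, re, mi, fa, sol} and room 3 has {do, mi, fa}, leaving only la.
Period 2, room 3: period 2 has {re, fa} and room 3 has {do, mi, fa, la}, leaving only sol.
Period 3, room 6: period 3 has {mi} and room 6 has {do, re, mi, fa, sol}, leaving only la.
Period 3, room 4: period 3 has {mi, la} and room 4 has {do, fa, sol}, leaving only re.
Period 3, room 1: period 3 has {re, mi, la} and room 1 has {do, sol}, leaving only fa.
Period 5, room 2: period 5 has {do, mi, sol, la} and room 2 has {re, la}, leaving only fa.
Period 5, room 3: period 5 has {do, mi, fa, sol, la} and room 3 has {do, mi, fa, sol, la}, leaving only re.
Period 6, room 5: period 6 has {do, fa, sol, la} and room 5 has {mi, fa, la}, leaving only re.
Period 4, room 5: period 4 has {do, fa} and room 5 has {re, mi, fa, la}, leaving only sol.
Period 3, room 5: period 3 has {re, mi, fa, la} and room 5 has {re, mi, fa, sol, la}, leaving only do.
Period 3, room 2: period 3 has {do, re, mi, fa, la} and room 2 has {re, fa, la}, leaving only sol.
Period 4, room 2: period 4 has {do, fa, sol} and room 2 has {re, fa, sol, la}, leaving only mi.
Period 2, room 2: period 2 has {re, fa, sol} and room 2 has {re, mi, fa, sol, la}, leaving only do.
Period 4, room 4: period 4 has {do, mi, fa, sol} and room 4 has {do, re, fa, sol}, leaving only la.
Period 4 already has {do, mi, fa, sol, la} and room 1 already has {do, fa, sol}, so period 4, room 1 must be re.

re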